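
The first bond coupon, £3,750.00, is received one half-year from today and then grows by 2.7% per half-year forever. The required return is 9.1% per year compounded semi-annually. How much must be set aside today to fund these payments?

Periodic rate r = 0.091/2 per half-year.
Growing perpetuity (Gordon): PV = PMT₁ / (r − g) = 3,750 / (r − 0.027) = £202,702.70.

£202,702.70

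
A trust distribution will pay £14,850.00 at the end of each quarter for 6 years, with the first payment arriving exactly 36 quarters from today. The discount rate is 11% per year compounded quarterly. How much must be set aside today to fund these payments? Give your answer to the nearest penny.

Ordinary annuity of 24 payments, first payment at period 36.
Periodic rate r = 0.11/4 per quarter; n is counted in quarters.
The ordinary-annuity PV formula values the stream one period before the first payment (period 35); discount that back 35 periods:
PV₀ = 14,850 × [1 − (1+r)^−24] / r × (1+r)^−35 = £99,984.23

£99,984.23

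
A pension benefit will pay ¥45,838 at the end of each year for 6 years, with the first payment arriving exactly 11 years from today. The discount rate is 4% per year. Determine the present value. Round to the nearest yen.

Ordinary annuity of 6 payments, first payment at period 11.
Periodic rate r = 0.04 per year.
The ordinary-annuity PV formula values the stream one period before the first payment (period 10); discount that back 10 periods:
PV₀ = 45,838 × [1 − (1+r)^−6] / r × (1+r)^−10 = ¥162,331

¥162,331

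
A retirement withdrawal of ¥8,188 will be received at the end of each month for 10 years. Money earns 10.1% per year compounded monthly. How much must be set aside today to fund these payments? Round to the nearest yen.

¥617,007

This is an ordinary annuity: 120 payments of ¥8,188 at the end of each month.
Periodic rate r = 0.101/12 per month; n is counted in months.
PV = PMT × [(1 − (1+r)^−n)/r] = 8,188 × [1 − (1+r)^−120] / r = ¥617,007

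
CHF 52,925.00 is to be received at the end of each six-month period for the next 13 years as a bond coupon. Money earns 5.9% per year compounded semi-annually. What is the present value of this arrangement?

This is an ordinary annuity: 26 payments of CHF 52,925.00 at the end of each six-month period.
Periodic rate r = 0.059/2 per half-year; n is counted in half-years.
PV = PMT × [(1 − (1+r)^−n)/r] = 52,925 × [1 − (1+r)^−26] / r = CHF 951,599.19

CHF 951,599.19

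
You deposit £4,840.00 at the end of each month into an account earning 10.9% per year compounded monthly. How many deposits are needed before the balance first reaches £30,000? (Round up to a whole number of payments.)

7 payments

Periodic rate r = 0.109/12 per month; n is counted in months.
Ordinary annuity FV: 30,000 = 4,840 × [((1+r)^n − 1)/r].
(1+r)^n = 1 + 30,000 × r / 4,840, so n = ln(1 + 30,000·r/4,840) / ln(1+r) = 6.06.
Round up to a whole number of payments: n = 7.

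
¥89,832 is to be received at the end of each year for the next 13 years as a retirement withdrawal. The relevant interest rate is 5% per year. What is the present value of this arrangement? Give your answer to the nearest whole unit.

This is an ordinary annuity: 13 payments of ¥89,832 at the end of each year.
Periodic rate r = 0.05 per year.
PV = PMT × [(1 − (1+r)^−n)/r] = 89,832 × [1 − (1+r)^−13] / r = ¥843,843

¥843,843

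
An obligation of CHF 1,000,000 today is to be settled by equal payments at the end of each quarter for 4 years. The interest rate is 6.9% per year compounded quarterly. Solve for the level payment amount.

CHF 72,055.40

Level ordinary annuity; solve PV = PMT × [(1 − (1+r)^−n)/r] for PMT.
Periodic rate r = 0.069/4 per quarter; n is counted in quarters.
With n = 16: PMT = 1,000,000 / ([(1 − (1+r)^−n)/r]) = CHF 72,055.40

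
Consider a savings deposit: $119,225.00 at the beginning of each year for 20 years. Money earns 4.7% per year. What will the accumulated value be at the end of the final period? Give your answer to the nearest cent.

$3,999,099.36

This is an annuity due: 20 deposits of $119,225.00 at the beginning of each year.
Periodic rate r = 0.047 per year.
FV = PMT × [((1+r)^n − 1)/r] × (1+r) = 119,225 × [(1+r)^20 − 1] / r × (1+r) = $3,999,099.36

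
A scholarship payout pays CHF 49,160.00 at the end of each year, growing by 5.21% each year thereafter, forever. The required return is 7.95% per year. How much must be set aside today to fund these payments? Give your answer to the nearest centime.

CHF 1,794,160.58

Periodic rate r = 0.0795 per year.
Growing perpetuity (Gordon): PV = PMT₁ / (r − g) = 49,160 / (r − 0.0521) = CHF 1,794,160.58.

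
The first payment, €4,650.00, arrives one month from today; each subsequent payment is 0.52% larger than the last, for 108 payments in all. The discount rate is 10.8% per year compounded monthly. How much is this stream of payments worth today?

Periodic rate r = 0.108/12 per month; n is counted in months.
Growing ordinary annuity: PV = PMT₁ × [1 − ((1+g)/(1+r))^n] / (r − g) = 4,650 × [1 − ((1+0.0052)/(1+r))^108] / (r − 0.0052) = €409,558.94.

€409,558.94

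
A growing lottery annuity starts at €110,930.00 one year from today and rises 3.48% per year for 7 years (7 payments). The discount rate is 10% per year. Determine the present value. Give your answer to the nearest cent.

€592,084.08

Periodic rate r = 0.1 per year.
Growing ordinary annuity: PV = PMT₁ × [1 − ((1+g)/(1+r))^n] / (r − g) = 110,930 × [1 − ((1+0.0348)/(1+r))^7] / (r − 0.0348) = €592,084.08.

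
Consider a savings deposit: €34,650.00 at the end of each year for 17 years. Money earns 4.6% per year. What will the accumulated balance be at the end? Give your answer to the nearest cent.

This is an ordinary annuity: 17 deposits of €34,650.00 at the end of each year.
Periodic rate r = 0.046 per year.
FV = PMT × [((1+r)^n − 1)/r] = 34,650 × [(1+r)^17 − 1] / r = €864,759.72

€864,759.72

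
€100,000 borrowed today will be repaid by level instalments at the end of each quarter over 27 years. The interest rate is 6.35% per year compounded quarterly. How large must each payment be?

€1,941.88

Level ordinary annuity; solve PV = PMT × [(1 − (1+r)^−n)/r] for PMT.
Periodic rate r = 0.0635/4 per quarter; n is counted in quarters.
With n = 108: PMT = 100,000 / ([(1 − (1+r)^−n)/r]) = €1,941.88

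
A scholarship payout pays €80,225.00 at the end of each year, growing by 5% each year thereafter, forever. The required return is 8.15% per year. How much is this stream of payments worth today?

€2,546,825.40

Periodic rate r = 0.0815 per year.
Growing perpetuity (Gordon): PV = PMT₁ / (r − g) = 80,225 / (r − 0.05) = €2,546,825.40.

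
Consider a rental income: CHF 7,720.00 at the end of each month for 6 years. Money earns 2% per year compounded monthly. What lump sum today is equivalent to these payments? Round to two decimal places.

This is an ordinary annuity: 72 payments of CHF 7,720.00 at the end of each month.
Periodic rate r = 0.02/12 per month; n is counted in months.
PV = PMT × [(1 − (1+r)^−n)/r] = 7,720 × [1 − (1+r)^−72] / r = CHF 523,374.15

CHF 523,374.15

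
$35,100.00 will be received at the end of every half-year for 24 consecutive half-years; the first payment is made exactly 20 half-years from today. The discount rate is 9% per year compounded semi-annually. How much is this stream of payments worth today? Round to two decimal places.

Ordinary annuity of 24 payments, first payment at period 20.
Periodic rate r = 0.09/2 per half-year; n is counted in half-years.
The ordinary-annuity PV formula values the stream one period before the first payment (period 19); discount that back 19 periods:
PV₀ = 35,100 × [1 − (1+r)^−24] / r × (1+r)^−19 = $220,460.18

$220,460.18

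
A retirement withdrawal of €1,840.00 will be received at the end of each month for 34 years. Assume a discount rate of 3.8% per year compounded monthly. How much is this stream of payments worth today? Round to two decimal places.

This is an ordinary annuity: 408 payments of €1,840.00 at the end of each month.
Periodic rate r = 0.038/12 per month; n is counted in months.
PV = PMT × [(1 − (1+r)^−n)/r] = 1,840 × [1 − (1+r)^−408] / r = €421,099.20

€421,099.20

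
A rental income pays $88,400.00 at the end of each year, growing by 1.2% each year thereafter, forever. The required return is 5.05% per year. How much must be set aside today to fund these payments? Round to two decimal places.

Periodic rate r = 0.0505 per year.
Growing perpetuity (Gordon): PV = PMT₁ / (r − g) = 88,400 / (r − 0.012) = $2,296,103.90.

$2,296,103.90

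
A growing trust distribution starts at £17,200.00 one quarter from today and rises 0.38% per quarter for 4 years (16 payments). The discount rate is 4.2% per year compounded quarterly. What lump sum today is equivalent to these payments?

Periodic rate r = 0.042/4 per quarter; n is counted in quarters.
Growing ordinary annuity: PV = PMT₁ × [1 − ((1+g)/(1+r))^n] / (r − g) = 17,200 × [1 − ((1+0.0038)/(1+r))^16] / (r − 0.0038) = £259,207.67.

£259,207.67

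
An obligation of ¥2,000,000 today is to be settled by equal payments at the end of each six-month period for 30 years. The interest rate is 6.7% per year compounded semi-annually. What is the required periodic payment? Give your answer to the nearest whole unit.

¥77,769

Level ordinary annuity; solve PV = PMT × [(1 − (1+r)^−n)/r] for PMT.
Periodic rate r = 0.067/2 per half-year; n is counted in half-years.
With n = 60: PMT = 2,000,000 / ([(1 − (1+r)^−n)/r]) = ¥77,769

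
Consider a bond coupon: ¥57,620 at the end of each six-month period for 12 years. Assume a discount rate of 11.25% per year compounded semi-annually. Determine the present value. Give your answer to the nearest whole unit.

This is an ordinary annuity: 24 payments of ¥57,620 at the end of each six-month period.
Periodic rate r = 0.1125/2 per half-year; n is counted in half-years.
PV = PMT × [(1 − (1+r)^−n)/r] = 57,620 × [1 − (1+r)^−24] / r = ¥748,901

¥748,901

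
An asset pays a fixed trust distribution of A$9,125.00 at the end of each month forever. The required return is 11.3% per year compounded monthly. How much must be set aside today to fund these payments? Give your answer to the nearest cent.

Periodic rate r = 0.113/12 per month.
Level perpetuity: PV = PMT / r = 9,125 / (0.113/12) = A$969,026.55.

A$969,026.55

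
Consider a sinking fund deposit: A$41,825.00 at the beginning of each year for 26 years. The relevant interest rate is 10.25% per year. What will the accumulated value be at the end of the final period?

This is an annuity due: 26 deposits of A$41,825.00 at the beginning of each year.
Periodic rate r = 0.1025 per year.
FV = PMT × [((1+r)^n − 1)/r] × (1+r) = 41,825 × [(1+r)^26 − 1] / r × (1+r) = A$5,237,794.17

A$5,237,794.17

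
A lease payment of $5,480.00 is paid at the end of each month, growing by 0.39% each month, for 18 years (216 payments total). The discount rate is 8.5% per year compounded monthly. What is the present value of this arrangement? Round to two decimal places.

Periodic rate r = 0.085/12 per month; n is counted in months.
Growing ordinary annuity: PV = PMT₁ × [1 − ((1+g)/(1+r))^n] / (r − g) = 5,480 × [1 − ((1+0.0039)/(1+r))^216] / (r − 0.0039) = $852,689.04.

$852,689.04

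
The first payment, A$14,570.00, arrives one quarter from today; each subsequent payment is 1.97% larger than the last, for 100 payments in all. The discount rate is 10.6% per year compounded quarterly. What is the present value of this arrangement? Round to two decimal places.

Periodic rate r = 0.106/4 per quarter; n is counted in quarters.
Growing ordinary annuity: PV = PMT₁ × [1 − ((1+g)/(1+r))^n] / (r − g) = 14,570 × [1 − ((1+0.0197)/(1+r))^100] / (r − 0.0197) = A$1,040,353.68.

A$1,040,353.68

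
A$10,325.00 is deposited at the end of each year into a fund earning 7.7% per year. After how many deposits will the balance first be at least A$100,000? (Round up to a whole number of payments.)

Periodic rate r = 0.077 per year.
Ordinary annuity FV: 100,000 = 10,325 × [((1+r)^n − 1)/r].
(1+r)^n = 1 + 100,000 × r / 10,325, so n = ln(1 + 100,000·r/10,325) / ln(1+r) = 7.51.
Round up to a whole number of payments: n = 8.

8 payments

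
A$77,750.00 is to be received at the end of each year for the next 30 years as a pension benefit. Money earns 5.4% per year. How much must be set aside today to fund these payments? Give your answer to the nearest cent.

A$1,142,587.78

This is an ordinary annuity: 30 payments of A$77,750.00 at the end of each year.
Periodic rate r = 0.054 per year.
PV = PMT × [(1 − (1+r)^−n)/r] = 77,750 × [1 − (1+r)^−30] / r = A$1,142,587.78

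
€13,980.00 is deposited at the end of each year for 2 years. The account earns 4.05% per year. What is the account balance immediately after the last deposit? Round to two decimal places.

This is an ordinary annuity: 2 deposits of €13,980.00 at the end of each year.
Periodic rate r = 0.0405 per year.
FV = PMT × [((1+r)^n − 1)/r] = 13,980 × [(1+r)^2 − 1] / r = €28,526.19

€28,526.19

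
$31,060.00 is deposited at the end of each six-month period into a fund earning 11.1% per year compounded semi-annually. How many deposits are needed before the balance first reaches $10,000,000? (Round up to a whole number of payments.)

55 payments

Periodic rate r = 0.111/2 per half-year; n is counted in half-years.
Ordinary annuity FV: 10,000,000 = 31,060 × [((1+r)^n − 1)/r].
(1+r)^n = 1 + 10,000,000 × r / 31,060, so n = ln(1 + 10,000,000·r/31,060) / ln(1+r) = 54.38.
Round up to a whole number of payments: n = 55.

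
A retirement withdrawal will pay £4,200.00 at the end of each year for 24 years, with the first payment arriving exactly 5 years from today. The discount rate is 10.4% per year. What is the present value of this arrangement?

£24,655.87

Ordinary annuity of 24 payments, first payment at period 5.
Periodic rate r = 0.104 per year.
The ordinary-annuity PV formula values the stream one period before the first payment (period 4); discount that back 4 periods:
PV₀ = 4,200 × [1 − (1+r)^−24] / r × (1+r)^−4 = £24,655.87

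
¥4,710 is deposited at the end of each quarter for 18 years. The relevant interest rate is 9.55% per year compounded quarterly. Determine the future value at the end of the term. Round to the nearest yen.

¥881,314

This is an ordinary annuity: 72 deposits of ¥4,710 at the end of each quarter.
Periodic rate r = 0.0955/4 per quarter; n is counted in quarters.
FV = PMT × [((1+r)^n − 1)/r] = 4,710 × [(1+r)^72 − 1] / r = ¥881,314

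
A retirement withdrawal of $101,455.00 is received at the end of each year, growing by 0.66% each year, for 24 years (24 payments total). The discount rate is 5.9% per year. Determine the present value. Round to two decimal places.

$1,363,361.03

Periodic rate r = 0.059 per year.
Growing ordinary annuity: PV = PMT₁ × [1 − ((1+g)/(1+r))^n] / (r − g) = 101,455 × [1 − ((1+0.0066)/(1+r))^24] / (r − 0.0066) = $1,363,361.03.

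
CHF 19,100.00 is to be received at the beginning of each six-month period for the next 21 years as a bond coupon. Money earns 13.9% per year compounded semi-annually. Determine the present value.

CHF 276,436.33

This is an annuity due: 42 payments of CHF 19,100.00 at the beginning of each six-month period.
Periodic rate r = 0.139/2 per half-year; n is counted in half-years.
PV = PMT × [(1 − (1+r)^−n)/r] × (1+r) = 19,100 × [1 − (1+r)^−42] / r × (1+r) = CHF 276,436.33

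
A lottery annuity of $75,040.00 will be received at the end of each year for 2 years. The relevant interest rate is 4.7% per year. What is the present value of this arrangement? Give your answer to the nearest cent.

$140,125.54

This is an ordinary annuity: 2 payments of $75,040.00 at the end of each year.
Periodic rate r = 0.047 per year.
PV = PMT × [(1 − (1+r)^−n)/r] = 75,040 × [1 − (1+r)^−2] / r = $140,125.54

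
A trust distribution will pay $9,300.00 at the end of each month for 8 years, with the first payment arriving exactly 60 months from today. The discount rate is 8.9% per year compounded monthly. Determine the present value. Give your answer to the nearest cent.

$411,945.30

Ordinary annuity of 96 payments, first payment at period 60.
Periodic rate r = 0.089/12 per month; n is counted in months.
The ordinary-annuity PV formula values the stream one period before the first payment (period 59); discount that back 59 periods:
PV₀ = 9,300 × [1 − (1+r)^−96] / r × (1+r)^−59 = $411,945.30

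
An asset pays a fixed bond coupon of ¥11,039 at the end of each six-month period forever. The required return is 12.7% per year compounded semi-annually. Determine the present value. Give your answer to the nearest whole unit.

¥173,843

Periodic rate r = 0.127/2 per half-year.
Level perpetuity: PV = PMT / r = 11,039 / (0.127/2) = ¥173,843.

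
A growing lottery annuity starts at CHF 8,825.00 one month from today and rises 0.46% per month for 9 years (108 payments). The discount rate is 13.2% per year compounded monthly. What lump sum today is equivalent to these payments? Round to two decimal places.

Periodic rate r = 0.132/12 per month; n is counted in months.
Growing ordinary annuity: PV = PMT₁ × [1 − ((1+g)/(1+r))^n] / (r − g) = 8,825 × [1 − ((1+0.0046)/(1+r))^108] / (r − 0.0046) = CHF 684,405.52.

CHF 684,405.52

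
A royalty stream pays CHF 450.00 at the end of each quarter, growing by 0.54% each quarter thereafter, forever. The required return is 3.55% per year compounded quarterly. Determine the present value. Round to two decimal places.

CHF 129,496.40

Periodic rate r = 0.0355/4 per quarter.
Growing perpetuity (Gordon): PV = PMT₁ / (r − g) = 450 / (r − 0.0054) = CHF 129,496.40.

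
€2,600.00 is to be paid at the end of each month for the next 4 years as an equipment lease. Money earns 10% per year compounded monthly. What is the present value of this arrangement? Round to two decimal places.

€102,513.22

This is an ordinary annuity: 48 payments of €2,600.00 at the end of each month.
Periodic rate r = 0.1/12 per month; n is counted in months.
PV = PMT × [(1 − (1+r)^−n)/r] = 2,600 × [1 − (1+r)^−48] / r = €102,513.22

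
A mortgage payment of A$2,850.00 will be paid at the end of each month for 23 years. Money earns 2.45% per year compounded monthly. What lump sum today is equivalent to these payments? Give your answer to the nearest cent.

A$600,886.45

This is an ordinary annuity: 276 payments of A$2,850.00 at the end of each month.
Periodic rate r = 0.0245/12 per month; n is counted in months.
PV = PMT × [(1 − (1+r)^−n)/r] = 2,850 × [1 − (1+r)^−276] / r = A$600,886.45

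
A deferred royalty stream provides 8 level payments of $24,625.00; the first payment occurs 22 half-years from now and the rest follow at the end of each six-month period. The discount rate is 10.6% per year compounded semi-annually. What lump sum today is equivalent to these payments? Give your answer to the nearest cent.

Ordinary annuity of 8 payments, first payment at period 22.
Periodic rate r = 0.106/2 per half-year; n is counted in half-years.
The ordinary-annuity PV formula values the stream one period before the first payment (period 21); discount that back 21 periods:
PV₀ = 24,625 × [1 − (1+r)^−8] / r × (1+r)^−21 = $53,159.25

$53,159.25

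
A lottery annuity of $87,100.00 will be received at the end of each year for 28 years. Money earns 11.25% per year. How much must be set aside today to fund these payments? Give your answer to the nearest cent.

This is an ordinary annuity: 28 payments of $87,100.00 at the end of each year.
Periodic rate r = 0.1125 per year.
PV = PMT × [(1 − (1+r)^−n)/r] = 87,100 × [1 − (1+r)^−28] / r = $735,096.26

$735,096.26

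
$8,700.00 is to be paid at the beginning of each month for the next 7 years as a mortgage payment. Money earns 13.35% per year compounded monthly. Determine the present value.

$478,534.03

This is an annuity due: 84 payments of $8,700.00 at the beginning of each month.
Periodic rate r = 0.1335/12 per month; n is counted in months.
PV = PMT × [(1 − (1+r)^−n)/r] × (1+r) = 8,700 × [1 − (1+r)^−84] / r × (1+r) = $478,534.03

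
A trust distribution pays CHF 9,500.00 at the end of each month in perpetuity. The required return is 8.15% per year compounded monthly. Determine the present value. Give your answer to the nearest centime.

CHF 1,398,773.01

Periodic rate r = 0.0815/12 per month.
Level perpetuity: PV = PMT / r = 9,500 / (0.0815/12) = CHF 1,398,773.01.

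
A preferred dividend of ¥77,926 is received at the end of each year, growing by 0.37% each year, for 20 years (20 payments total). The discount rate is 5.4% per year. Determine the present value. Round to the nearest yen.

Periodic rate r = 0.054 per year.
Growing ordinary annuity: PV = PMT₁ × [1 − ((1+g)/(1+r))^n] / (r − g) = 77,926 × [1 − ((1+0.0037)/(1+r))^20] / (r − 0.0037) = ¥966,611.

¥966,611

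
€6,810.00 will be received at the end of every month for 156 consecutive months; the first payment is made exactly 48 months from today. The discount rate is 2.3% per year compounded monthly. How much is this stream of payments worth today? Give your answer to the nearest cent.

€838,531.11

Ordinary annuity of 156 payments, first payment at period 48.
Periodic rate r = 0.023/12 per month; n is counted in months.
The ordinary-annuity PV formula values the stream one period before the first payment (period 47); discount that back 47 periods:
PV₀ = 6,810 × [1 − (1+r)^−156] / r × (1+r)^−47 = €838,531.11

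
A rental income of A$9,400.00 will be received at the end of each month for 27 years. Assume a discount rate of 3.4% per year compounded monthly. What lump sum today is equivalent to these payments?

A$1,991,133.84

This is an ordinary annuity: 324 payments of A$9,400.00 at the end of each month.
Periodic rate r = 0.034/12 per month; n is counted in months.
PV = PMT × [(1 − (1+r)^−n)/r] = 9,400 × [1 − (1+r)^−324] / r = A$1,991,133.84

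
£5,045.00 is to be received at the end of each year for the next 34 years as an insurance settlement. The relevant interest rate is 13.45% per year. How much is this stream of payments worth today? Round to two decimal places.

This is an ordinary annuity: 34 payments of £5,045.00 at the end of each year.
Periodic rate r = 0.1345 per year.
PV = PMT × [(1 − (1+r)^−n)/r] = 5,045 × [1 − (1+r)^−34] / r = £36,995.50

£36,995.50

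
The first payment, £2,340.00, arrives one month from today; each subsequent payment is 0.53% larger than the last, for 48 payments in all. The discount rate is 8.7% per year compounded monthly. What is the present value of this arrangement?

£106,585.68

Periodic rate r = 0.087/12 per month; n is counted in months.
Growing ordinary annuity: PV = PMT₁ × [1 − ((1+g)/(1+r))^n] / (r − g) = 2,340 × [1 − ((1+0.0053)/(1+r))^48] / (r − 0.0053) = £106,585.68.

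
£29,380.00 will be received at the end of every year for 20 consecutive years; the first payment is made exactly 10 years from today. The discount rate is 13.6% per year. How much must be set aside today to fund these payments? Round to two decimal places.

£63,213.55

Ordinary annuity of 20 payments, first payment at period 10.
Periodic rate r = 0.136 per year.
The ordinary-annuity PV formula values the stream one period before the first payment (period 9); discount that back 9 periods:
PV₀ = 29,380 × [1 − (1+r)^−20] / r × (1+r)^−9 = £63,213.55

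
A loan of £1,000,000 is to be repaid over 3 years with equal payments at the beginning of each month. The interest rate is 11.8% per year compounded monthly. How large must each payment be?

£32,796.37

Level annuity due; solve PV = PMT × [(1 − (1+r)^−n)/r] × (1+r) for PMT.
Periodic rate r = 0.118/12 per month; n is counted in months.
With n = 36: PMT = 1,000,000 / ([(1 − (1+r)^−n)/r] × (1+r)) = £32,796.37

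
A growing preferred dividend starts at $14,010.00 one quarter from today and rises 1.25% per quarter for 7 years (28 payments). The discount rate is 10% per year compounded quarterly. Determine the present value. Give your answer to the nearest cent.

Periodic rate r = 0.1/4 per quarter; n is counted in quarters.
Growing ordinary annuity: PV = PMT₁ × [1 − ((1+g)/(1+r))^n] / (r − g) = 14,010 × [1 − ((1+0.0125)/(1+r))^28] / (r − 0.0125) = $325,884.83.

$325,884.83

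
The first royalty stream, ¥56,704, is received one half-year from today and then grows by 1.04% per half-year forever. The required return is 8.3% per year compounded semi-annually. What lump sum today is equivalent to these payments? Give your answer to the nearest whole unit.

¥1,823,280

Periodic rate r = 0.083/2 per half-year.
Growing perpetuity (Gordon): PV = PMT₁ / (r − g) = 56,704 / (r − 0.0104) = ¥1,823,280.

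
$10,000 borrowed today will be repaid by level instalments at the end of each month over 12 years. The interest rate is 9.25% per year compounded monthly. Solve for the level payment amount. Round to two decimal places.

$115.22

Level ordinary annuity; solve PV = PMT × [(1 − (1+r)^−n)/r] for PMT.
Periodic rate r = 0.0925/12 per month; n is counted in months.
With n = 144: PMT = 10,000 / ([(1 − (1+r)^−n)/r]) = $115.22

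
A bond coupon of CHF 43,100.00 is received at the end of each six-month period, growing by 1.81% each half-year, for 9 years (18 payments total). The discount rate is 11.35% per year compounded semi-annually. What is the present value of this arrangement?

CHF 544,899.31

Periodic rate r = 0.1135/2 per half-year; n is counted in half-years.
Growing ordinary annuity: PV = PMT₁ × [1 − ((1+g)/(1+r))^n] / (r − g) = 43,100 × [1 − ((1+0.0181)/(1+r))^18] / (r − 0.0181) = CHF 544,899.31.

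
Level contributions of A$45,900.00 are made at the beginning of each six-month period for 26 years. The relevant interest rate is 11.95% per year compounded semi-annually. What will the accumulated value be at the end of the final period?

A$15,829,845.76

This is an annuity due: 52 deposits of A$45,900.00 at the beginning of each six-month period.
Periodic rate r = 0.1195/2 per half-year; n is counted in half-years.
FV = PMT × [((1+r)^n − 1)/r] × (1+r) = 45,900 × [(1+r)^52 − 1] / r × (1+r) = A$15,829,845.76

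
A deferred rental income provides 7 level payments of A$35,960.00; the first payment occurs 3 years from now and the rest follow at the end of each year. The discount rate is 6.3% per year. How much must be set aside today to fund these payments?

A$175,774.23

Ordinary annuity of 7 payments, first payment at period 3.
Periodic rate r = 0.063 per year.
The ordinary-annuity PV formula values the stream one period before the first payment (period 2); discount that back 2 periods:
PV₀ = 35,960 × [1 − (1+r)^−7] / r × (1+r)^−2 = A$175,774.23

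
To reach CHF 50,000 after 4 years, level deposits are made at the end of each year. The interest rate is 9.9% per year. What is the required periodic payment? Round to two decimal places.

Level ordinary annuity; solve FV = PMT × [((1+r)^n − 1)/r] for PMT.
Periodic rate r = 0.099 per year.
With n = 4: PMT = 50,000 / ([((1+r)^n − 1)/r]) = CHF 10,789.41

CHF 10,789.41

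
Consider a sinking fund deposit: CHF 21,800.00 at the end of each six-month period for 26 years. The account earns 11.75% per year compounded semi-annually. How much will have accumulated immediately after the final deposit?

This is an ordinary annuity: 52 deposits of CHF 21,800.00 at the end of each six-month period.
Periodic rate r = 0.1175/2 per half-year; n is counted in half-years.
FV = PMT × [((1+r)^n − 1)/r] = 21,800 × [(1+r)^52 − 1] / r = CHF 6,851,753.58

CHF 6,851,753.58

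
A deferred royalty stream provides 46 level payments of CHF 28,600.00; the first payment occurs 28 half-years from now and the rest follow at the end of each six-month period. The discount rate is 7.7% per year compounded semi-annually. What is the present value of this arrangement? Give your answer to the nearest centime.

Ordinary annuity of 46 payments, first payment at period 28.
Periodic rate r = 0.077/2 per half-year; n is counted in half-years.
The ordinary-annuity PV formula values the stream one period before the first payment (period 27); discount that back 27 periods:
PV₀ = 28,600 × [1 − (1+r)^−46] / r × (1+r)^−27 = CHF 220,750.75

CHF 220,750.75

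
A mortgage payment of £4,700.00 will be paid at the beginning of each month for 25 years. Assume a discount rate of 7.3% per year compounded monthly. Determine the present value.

£651,293.08

This is an annuity due: 300 payments of £4,700.00 at the beginning of each month.
Periodic rate r = 0.073/12 per month; n is counted in months.
PV = PMT × [(1 − (1+r)^−n)/r] × (1+r) = 4,700 × [1 − (1+r)^−300] / r × (1+r) = £651,293.08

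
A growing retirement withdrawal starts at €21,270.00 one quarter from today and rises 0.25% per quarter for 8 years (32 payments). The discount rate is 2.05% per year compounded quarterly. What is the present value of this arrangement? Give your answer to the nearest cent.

Periodic rate r = 0.0205/4 per quarter; n is counted in quarters.
Growing ordinary annuity: PV = PMT₁ × [1 − ((1+g)/(1+r))^n] / (r − g) = 21,270 × [1 − ((1+0.0025)/(1+r))^32] / (r − 0.0025) = €650,460.19.

€650,460.19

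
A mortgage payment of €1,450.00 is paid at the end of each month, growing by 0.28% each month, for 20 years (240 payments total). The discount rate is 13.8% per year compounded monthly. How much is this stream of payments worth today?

€145,702.68

Periodic rate r = 0.138/12 per month; n is counted in months.
Growing ordinary annuity: PV = PMT₁ × [1 − ((1+g)/(1+r))^n] / (r − g) = 1,450 × [1 − ((1+0.0028)/(1+r))^240] / (r − 0.0028) = €145,702.68.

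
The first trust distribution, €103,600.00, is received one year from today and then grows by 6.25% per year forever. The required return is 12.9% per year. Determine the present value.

Periodic rate r = 0.129 per year.
Growing perpetuity (Gordon): PV = PMT₁ / (r − g) = 103,600 / (r − 0.0625) = €1,557,894.74.

€1,557,894.74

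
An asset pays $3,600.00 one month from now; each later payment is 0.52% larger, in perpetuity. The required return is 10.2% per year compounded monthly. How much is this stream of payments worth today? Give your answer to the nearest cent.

$1,090,909.09

Periodic rate r = 0.102/12 per month.
Growing perpetuity (Gordon): PV = PMT₁ / (r − g) = 3,600 / (r − 0.0052) = $1,090,909.09.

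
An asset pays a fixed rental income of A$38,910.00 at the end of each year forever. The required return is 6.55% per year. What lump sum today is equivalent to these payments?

A$594,045.80

Periodic rate r = 0.0655 per year.
Level perpetuity: PV = PMT / r = 38,910 / (0.0655) = A$594,045.80.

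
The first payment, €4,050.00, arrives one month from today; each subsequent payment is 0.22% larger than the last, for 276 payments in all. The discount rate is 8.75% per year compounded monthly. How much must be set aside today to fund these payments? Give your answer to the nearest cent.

€599,007.85

Periodic rate r = 0.0875/12 per month; n is counted in months.
Growing ordinary annuity: PV = PMT₁ × [1 − ((1+g)/(1+r))^n] / (r − g) = 4,050 × [1 − ((1+0.0022)/(1+r))^276] / (r − 0.0022) = €599,007.85.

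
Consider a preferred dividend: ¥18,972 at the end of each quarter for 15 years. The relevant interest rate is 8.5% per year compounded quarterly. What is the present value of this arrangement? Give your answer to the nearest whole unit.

This is an ordinary annuity: 60 payments of ¥18,972 at the end of each quarter.
Periodic rate r = 0.085/4 per quarter; n is counted in quarters.
PV = PMT × [(1 − (1+r)^−n)/r] = 18,972 × [1 − (1+r)^−60] / r = ¥639,969

¥639,969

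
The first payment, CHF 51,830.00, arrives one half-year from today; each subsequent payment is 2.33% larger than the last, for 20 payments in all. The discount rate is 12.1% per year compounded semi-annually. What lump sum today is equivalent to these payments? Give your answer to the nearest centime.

Periodic rate r = 0.121/2 per half-year; n is counted in half-years.
Growing ordinary annuity: PV = PMT₁ × [1 − ((1+g)/(1+r))^n] / (r − g) = 51,830 × [1 − ((1+0.0233)/(1+r))^20] / (r − 0.0233) = CHF 711,122.64.

CHF 711,122.64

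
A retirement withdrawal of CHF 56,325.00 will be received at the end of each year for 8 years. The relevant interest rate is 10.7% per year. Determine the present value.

This is an ordinary annuity: 8 payments of CHF 56,325.00 at the end of each year.
Periodic rate r = 0.107 per year.
PV = PMT × [(1 − (1+r)^−n)/r] = 56,325 × [1 − (1+r)^−8] / r = CHF 292,982.73

CHF 292,982.73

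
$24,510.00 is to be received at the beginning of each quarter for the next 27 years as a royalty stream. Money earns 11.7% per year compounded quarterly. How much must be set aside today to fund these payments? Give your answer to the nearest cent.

This is an annuity due: 108 payments of $24,510.00 at the beginning of each quarter.
Periodic rate r = 0.117/4 per quarter; n is counted in quarters.
PV = PMT × [(1 − (1+r)^−n)/r] × (1+r) = 24,510 × [1 − (1+r)^−108] / r × (1+r) = $824,133.58

$824,133.58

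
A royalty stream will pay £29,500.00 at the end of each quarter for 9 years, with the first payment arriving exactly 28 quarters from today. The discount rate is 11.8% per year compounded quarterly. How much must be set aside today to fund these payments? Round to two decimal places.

£295,975.11

Ordinary annuity of 36 payments, first payment at period 28.
Periodic rate r = 0.118/4 per quarter; n is counted in quarters.
The ordinary-annuity PV formula values the stream one period before the first payment (period 27); discount that back 27 periods:
PV₀ = 29,500 × [1 − (1+r)^−36] / r × (1+r)^−27 = £295,975.11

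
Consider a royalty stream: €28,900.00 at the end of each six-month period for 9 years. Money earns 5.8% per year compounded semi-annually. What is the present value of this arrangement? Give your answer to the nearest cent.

This is an ordinary annuity: 18 payments of €28,900.00 at the end of each six-month period.
Periodic rate r = 0.058/2 per half-year; n is counted in half-years.
PV = PMT × [(1 − (1+r)^−n)/r] = 28,900 × [1 − (1+r)^−18] / r = €400,857.90

€400,857.90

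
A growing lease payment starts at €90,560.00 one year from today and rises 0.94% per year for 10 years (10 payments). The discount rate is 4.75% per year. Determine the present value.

€735,919.72

Periodic rate r = 0.0475 per year.
Growing ordinary annuity: PV = PMT₁ × [1 − ((1+g)/(1+r))^n] / (r − g) = 90,560 × [1 − ((1+0.0094)/(1+r))^10] / (r − 0.0094) = €735,919.72.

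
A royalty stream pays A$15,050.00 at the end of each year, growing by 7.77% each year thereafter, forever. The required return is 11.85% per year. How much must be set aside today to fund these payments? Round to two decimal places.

A$368,872.55

Periodic rate r = 0.1185 per year.
Growing perpetuity (Gordon): PV = PMT₁ / (r − g) = 15,050 / (r − 0.0777) = A$368,872.55.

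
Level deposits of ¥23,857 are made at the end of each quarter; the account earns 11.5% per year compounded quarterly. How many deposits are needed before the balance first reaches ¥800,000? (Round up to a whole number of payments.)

Periodic rate r = 0.115/4 per quarter; n is counted in quarters.
Ordinary annuity FV: 800,000 = 23,857 × [((1+r)^n − 1)/r].
(1+r)^n = 1 + 800,000 × r / 23,857, so n = ln(1 + 800,000·r/23,857) / ln(1+r) = 23.81.
Round up to a whole number of payments: n = 24.

24 payments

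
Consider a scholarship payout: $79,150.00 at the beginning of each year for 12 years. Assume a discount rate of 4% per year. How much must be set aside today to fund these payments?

This is an annuity due: 12 payments of $79,150.00 at the beginning of each year.
Periodic rate r = 0.04 per year.
PV = PMT × [(1 − (1+r)^−n)/r] × (1+r) = 79,150 × [1 − (1+r)^−12] / r × (1+r) = $772,541.73

$772,541.73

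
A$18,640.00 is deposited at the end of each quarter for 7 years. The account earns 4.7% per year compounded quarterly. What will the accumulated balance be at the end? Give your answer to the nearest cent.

This is an ordinary annuity: 28 deposits of A$18,640.00 at the end of each quarter.
Periodic rate r = 0.047/4 per quarter; n is counted in quarters.
FV = PMT × [((1+r)^n − 1)/r] = 18,640 × [(1+r)^28 − 1] / r = A$613,795.98

A$613,795.98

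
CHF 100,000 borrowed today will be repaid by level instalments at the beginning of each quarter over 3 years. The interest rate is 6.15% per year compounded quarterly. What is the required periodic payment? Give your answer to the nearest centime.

CHF 9,050.28

Level annuity due; solve PV = PMT × [(1 − (1+r)^−n)/r] × (1+r) for PMT.
Periodic rate r = 0.0615/4 per quarter; n is counted in quarters.
With n = 12: PMT = 100,000 / ([(1 − (1+r)^−n)/r] × (1+r)) = CHF 9,050.28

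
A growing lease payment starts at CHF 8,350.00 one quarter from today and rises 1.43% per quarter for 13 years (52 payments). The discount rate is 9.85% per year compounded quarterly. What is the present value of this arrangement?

Periodic rate r = 0.0985/4 per quarter; n is counted in quarters.
Growing ordinary annuity: PV = PMT₁ × [1 − ((1+g)/(1+r))^n] / (r − g) = 8,350 × [1 − ((1+0.0143)/(1+r))^52] / (r − 0.0143) = CHF 331,106.90.

CHF 331,106.90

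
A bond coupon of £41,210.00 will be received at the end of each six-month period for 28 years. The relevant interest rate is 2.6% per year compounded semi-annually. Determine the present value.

This is an ordinary annuity: 56 payments of £41,210.00 at the end of each six-month period.
Periodic rate r = 0.026/2 per half-year; n is counted in half-years.
PV = PMT × [(1 − (1+r)^−n)/r] = 41,210 × [1 − (1+r)^−56] / r = £1,632,092.12

£1,632,092.12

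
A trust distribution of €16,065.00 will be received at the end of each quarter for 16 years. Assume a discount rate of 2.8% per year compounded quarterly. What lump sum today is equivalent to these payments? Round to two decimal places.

€826,423.50

This is an ordinary annuity: 64 payments of €16,065.00 at the end of each quarter.
Periodic rate r = 0.028/4 per quarter; n is counted in quarters.
PV = PMT × [(1 − (1+r)^−n)/r] = 16,065 × [1 − (1+r)^−64] / r = €826,423.50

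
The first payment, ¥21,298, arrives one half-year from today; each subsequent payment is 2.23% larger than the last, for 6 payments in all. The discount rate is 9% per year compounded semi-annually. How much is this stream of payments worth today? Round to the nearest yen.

¥115,834

Periodic rate r = 0.09/2 per half-year; n is counted in half-years.
Growing ordinary annuity: PV = PMT₁ × [1 − ((1+g)/(1+r))^n] / (r − g) = 21,298 × [1 − ((1+0.0223)/(1+r))^6] / (r − 0.0223) = ¥115,834.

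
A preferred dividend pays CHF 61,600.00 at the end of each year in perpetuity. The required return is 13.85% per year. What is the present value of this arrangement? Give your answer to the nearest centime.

Periodic rate r = 0.1385 per year.
Level perpetuity: PV = PMT / r = 61,600 / (0.1385) = CHF 444,765.34.

CHF 444,765.34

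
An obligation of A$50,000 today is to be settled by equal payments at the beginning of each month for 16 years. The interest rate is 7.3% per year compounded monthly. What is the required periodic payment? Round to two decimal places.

A$439.49

Level annuity due; solve PV = PMT × [(1 − (1+r)^−n)/r] × (1+r) for PMT.
Periodic rate r = 0.073/12 per month; n is counted in months.
With n = 192: PMT = 50,000 / ([(1 − (1+r)^−n)/r] × (1+r)) = A$439.49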